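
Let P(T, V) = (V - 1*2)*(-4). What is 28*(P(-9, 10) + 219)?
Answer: 5236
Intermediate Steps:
P(T, V) = 8 - 4*V (P(T, V) = (V - 2)*(-4) = (-2 + V)*(-4) = 8 - 4*V)
28*(P(-9, 10) + 219) = 28*((8 - 4*10) + 219) = 28*((8 - 40) + 219) = 28*(-32 + 219) = 28*187 = 5236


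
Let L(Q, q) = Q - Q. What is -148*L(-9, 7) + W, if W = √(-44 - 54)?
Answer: 7*I*√2 ≈ 9.8995*I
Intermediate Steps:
L(Q, q) = 0
W = 7*I*√2 (W = √(-98) = 7*I*√2 ≈ 9.8995*I)
-148*L(-9, 7) + W = -148*0 + 7*I*√2 = 0 + 7*I*√2 = 7*I*√2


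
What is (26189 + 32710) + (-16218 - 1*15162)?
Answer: 27519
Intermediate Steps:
(26189 + 32710) + (-16218 - 1*15162) = 58899 + (-16218 - 15162) = 58899 - 31380 = 27519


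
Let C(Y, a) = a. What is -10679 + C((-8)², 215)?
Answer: -10464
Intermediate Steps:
-10679 + C((-8)², 215) = -10679 + 215 = -10464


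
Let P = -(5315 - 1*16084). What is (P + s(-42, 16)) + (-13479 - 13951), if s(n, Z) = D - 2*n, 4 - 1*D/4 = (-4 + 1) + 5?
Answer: -16569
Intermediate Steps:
P = 10769 (P = -(5315 - 16084) = -1*(-10769) = 10769)
D = 8 (D = 16 - 4*((-4 + 1) + 5) = 16 - 4*(-3 + 5) = 16 - 4*2 = 16 - 8 = 8)
s(n, Z) = 8 - 2*n
(P + s(-42, 16)) + (-13479 - 13951) = (10769 + (8 - 2*(-42))) + (-13479 - 13951) = (10769 + (8 + 84)) - 27430 = (10769 + 92) - 27430 = 10861 - 27430 = -16569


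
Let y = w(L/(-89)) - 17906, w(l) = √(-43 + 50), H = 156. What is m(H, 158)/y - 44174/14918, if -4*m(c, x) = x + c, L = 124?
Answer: -1010165153012/341648657073 + 157*√7/641249658 ≈ -2.9567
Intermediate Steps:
m(c, x) = -c/4 - x/4 (m(c, x) = -(x + c)/4 = -(c + x)/4 = -c/4 - x/4)
w(l) = √7
y = -17906 + √7 (y = √7 - 17906 = -17906 + √7 ≈ -17903.)
m(H, 158)/y - 44174/14918 = (-¼*156 - ¼*158)/(-17906 + √7) - 44174/14918 = (-39 - 79/2)/(-17906 + √7) - 44174*1/14918 = -157/(2*(-17906 + √7)) - 22087/7459 = -22087/7459 - 157/(2*(-17906 + √7))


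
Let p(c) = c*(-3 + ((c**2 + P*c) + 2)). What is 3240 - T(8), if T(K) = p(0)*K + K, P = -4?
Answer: 3232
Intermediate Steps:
p(c) = c*(-1 + c**2 - 4*c) (p(c) = c*(-3 + ((c**2 - 4*c) + 2)) = c*(-3 + (2 + c**2 - 4*c)) = c*(-1 + c**2 - 4*c))
T(K) = K (T(K) = (0*(-1 + 0**2 - 4*0))*K + K = (0*(-1 + 0 + 0))*K + K = (0*(-1))*K + K = 0*K + K = 0 + K = K)
3240 - T(8) = 3240 - 1*8 = 3240 - 8 = 3232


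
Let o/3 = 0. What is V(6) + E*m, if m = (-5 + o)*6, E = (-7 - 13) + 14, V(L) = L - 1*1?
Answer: 185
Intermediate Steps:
V(L) = -1 + L (V(L) = L - 1 = -1 + L)
o = 0 (o = 3*0 = 0)
E = -6 (E = -20 + 14 = -6)
m = -30 (m = (-5 + 0)*6 = -5*6 = -30)
V(6) + E*m = (-1 + 6) - 6*(-30) = 5 + 180 = 185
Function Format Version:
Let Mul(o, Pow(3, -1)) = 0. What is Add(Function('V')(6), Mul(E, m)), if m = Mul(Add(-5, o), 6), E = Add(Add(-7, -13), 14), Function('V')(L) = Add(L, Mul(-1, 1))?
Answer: 185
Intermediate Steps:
Function('V')(L) = Add(-1, L) (Function('V')(L) = Add(L, -1) = Add(-1, L))
o = 0 (o = Mul(3, 0) = 0)
E = -6 (E = Add(-20, 14) = -6)
m = -30 (m = Mul(Add(-5, 0), 6) = Mul(-5, 6) = -30)
Add(Function('V')(6), Mul(E, m)) = Add(Add(-1, 6), Mul(-6, -30)) = Add(5, 180) = 185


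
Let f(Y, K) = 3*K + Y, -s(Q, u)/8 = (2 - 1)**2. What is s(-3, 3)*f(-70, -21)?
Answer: 1064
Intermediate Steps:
s(Q, u) = -8 (s(Q, u) = -8*(2 - 1)**2 = -8*1**2 = -8*1 = -8)
f(Y, K) = Y + 3*K
s(-3, 3)*f(-70, -21) = -8*(-70 + 3*(-21)) = -8*(-70 - 63) = -8*(-133) = 1064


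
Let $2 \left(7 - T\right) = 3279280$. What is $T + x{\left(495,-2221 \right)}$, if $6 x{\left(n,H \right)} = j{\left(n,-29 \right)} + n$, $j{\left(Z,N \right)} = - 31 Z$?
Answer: $-1642108$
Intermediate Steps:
$x{\left(n,H \right)} = - 5 n$ ($x{\left(n,H \right)} = \frac{- 31 n + n}{6} = \frac{\left(-30\right) n}{6} = - 5 n$)
$T = -1639633$ ($T = 7 - 1639640 = -1639633$)
$T + x{\left(495,-2221 \right)} = -1639633 - 2475 = -1642108$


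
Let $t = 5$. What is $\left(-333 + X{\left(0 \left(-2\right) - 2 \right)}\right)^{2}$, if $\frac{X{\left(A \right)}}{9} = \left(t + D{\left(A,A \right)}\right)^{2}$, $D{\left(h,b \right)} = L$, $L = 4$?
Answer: $156816$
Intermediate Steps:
$D{\left(h,b \right)} = 4$
$X{\left(A \right)} = 729$ ($X{\left(A \right)} = 9 \left(5 + 4\right)^{2} = 9 \cdot 9^{2} = 9 \cdot 81 = 729$)
$\left(-333 + X{\left(0 \left(-2\right) - 2 \right)}\right)^{2} = \left(-333 + 729\right)^{2} = 396^{2} = 156816$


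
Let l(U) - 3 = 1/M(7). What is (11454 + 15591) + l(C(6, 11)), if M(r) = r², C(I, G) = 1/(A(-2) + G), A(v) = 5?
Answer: 1325353/49 ≈ 27048.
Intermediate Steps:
C(I, G) = 1/(5 + G)
l(U) = 148/49 (l(U) = 3 + 1/(7²) = 3 + 1/49 = 148/49)
(11454 + 15591) + l(C(6, 11)) = (11454 + 15591) + 148/49 = 27045 + 148/49 = 1325353/49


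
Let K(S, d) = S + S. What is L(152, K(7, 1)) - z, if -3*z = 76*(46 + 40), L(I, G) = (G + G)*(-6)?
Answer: 6032/3 ≈ 2010.7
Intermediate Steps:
K(S, d) = 2*S
L(I, G) = -12*G (L(I, G) = (2*G)*(-6) = -12*G)
z = -6536/3 (z = -76*(46 + 40)/3 = -76*86/3 = -⅓*6536 = -6536/3 ≈ -2178.7)
L(152, K(7, 1)) - z = -24*7 - 1*(-6536/3) = -12*14 + 6536/3 = -168 + 6536/3 = 6032/3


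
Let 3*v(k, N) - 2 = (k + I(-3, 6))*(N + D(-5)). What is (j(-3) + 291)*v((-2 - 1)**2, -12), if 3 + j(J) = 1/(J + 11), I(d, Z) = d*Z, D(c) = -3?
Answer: 315785/24 ≈ 13158.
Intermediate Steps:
I(d, Z) = Z*d
j(J) = -3 + 1/(11 + J) (j(J) = -3 + 1/(J + 11) = -3 + 1/(11 + J))
v(k, N) = 2/3 + (-18 + k)*(-3 + N)/3 (v(k, N) = 2/3 + ((k + 6*(-3))*(N - 3))/3 = 2/3 + ((k - 18)*(-3 + N))/3 = 2/3 + ((-18 + k)*(-3 + N))/3 = 2/3 + (-18 + k)*(-3 + N)/3)
(j(-3) + 291)*v((-2 - 1)**2, -12) = ((-32 - 3*(-3))/(11 - 3) + 291)*(56/3 - (-2 - 1)**2 - 6*(-12) + (1/3)*(-12)*(-2 - 1)**2) = ((-32 + 9)/8 + 291)*(56/3 - 1*(-3)**2 + 72 + (1/3)*(-12)*(-3)**2) = ((1/8)*(-23) + 291)*(56/3 - 1*9 + 72 + (1/3)*(-12)*9) = (-23/8 + 291)*(56/3 - 9 + 72 - 36) = (2305/8)*(137/3) = 315785/24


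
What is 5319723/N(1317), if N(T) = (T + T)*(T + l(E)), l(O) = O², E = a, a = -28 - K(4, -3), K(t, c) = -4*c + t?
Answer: 1773241/2856134 ≈ 0.62085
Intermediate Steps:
K(t, c) = t - 4*c
a = -44 (a = -28 - (4 - 4*(-3)) = -28 - (4 + 12) = -28 - 1*16 = -28 - 16 = -44)
E = -44
N(T) = 2*T*(1936 + T) (N(T) = (T + T)*(T + (-44)²) = (2*T)*(T + 1936) = (2*T)*(1936 + T) = 2*T*(1936 + T))
5319723/N(1317) = 5319723/((2*1317*(1936 + 1317))) = 5319723/((2*1317*3253)) = 5319723/8568402 = 5319723*(1/8568402) = 1773241/2856134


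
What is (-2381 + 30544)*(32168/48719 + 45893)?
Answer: 62969461177305/48719 ≈ 1.2925e+9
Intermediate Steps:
(-2381 + 30544)*(32168/48719 + 45893) = 28163*(32168*(1/48719) + 45893) = 28163*(32168/48719 + 45893) = 28163*(2235893235/48719) = 62969461177305/48719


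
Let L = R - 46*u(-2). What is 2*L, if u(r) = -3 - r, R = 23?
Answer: 138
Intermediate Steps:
L = 69 (L = 23 - 46*(-3 - 1*(-2)) = 23 - 46*(-3 + 2) = 23 - 46*(-1) = 23 + 46 = 69)
2*L = 2*69 = 138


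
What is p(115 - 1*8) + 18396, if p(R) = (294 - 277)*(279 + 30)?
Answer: 23649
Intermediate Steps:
p(R) = 5253 (p(R) = 17*309 = 5253)
p(115 - 1*8) + 18396 = 5253 + 18396 = 23649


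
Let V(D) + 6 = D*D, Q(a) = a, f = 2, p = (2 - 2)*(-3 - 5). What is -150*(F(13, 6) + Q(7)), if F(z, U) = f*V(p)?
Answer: 750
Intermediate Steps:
p = 0 (p = 0*(-8) = 0)
V(D) = -6 + D² (V(D) = -6 + D*D = -6 + D²)
F(z, U) = -12 (F(z, U) = 2*(-6 + 0²) = 2*(-6 + 0) = 2*(-6) = -12)
-150*(F(13, 6) + Q(7)) = -150*(-12 + 7) = -150*(-5) = 750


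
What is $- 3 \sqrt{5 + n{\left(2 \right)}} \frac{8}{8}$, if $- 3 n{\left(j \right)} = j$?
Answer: $- \sqrt{39} \approx -6.245$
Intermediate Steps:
$n{\left(j \right)} = - \frac{j}{3}$
$- 3 \sqrt{5 + n{\left(2 \right)}} \frac{8}{8} = - 3 \sqrt{5 - \frac{2}{3}} \cdot \frac{8}{8} = - 3 \sqrt{5 - \frac{2}{3}} \cdot 8 \cdot \frac{1}{8} = - 3 \sqrt{\frac{13}{3}} \cdot 1 = - 3 \frac{\sqrt{39}}{3} \cdot 1 = - \sqrt{39} \cdot 1 = - \sqrt{39}$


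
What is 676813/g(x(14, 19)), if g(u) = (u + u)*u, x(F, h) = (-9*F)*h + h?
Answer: 676813/11281250 ≈ 0.059995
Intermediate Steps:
x(F, h) = h - 9*F*h (x(F, h) = -9*F*h + h = h - 9*F*h)
g(u) = 2*u² (g(u) = (2*u)*u = 2*u²)
676813/g(x(14, 19)) = 676813/((2*(19*(1 - 9*14))²)) = 676813/((2*(19*(1 - 126))²)) = 676813/((2*(19*(-125))²)) = 676813/((2*(-2375)²)) = 676813/((2*5640625)) = 676813/11281250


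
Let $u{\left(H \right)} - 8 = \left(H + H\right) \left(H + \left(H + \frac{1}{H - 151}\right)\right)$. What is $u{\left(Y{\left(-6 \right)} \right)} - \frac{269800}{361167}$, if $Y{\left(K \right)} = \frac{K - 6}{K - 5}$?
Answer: $\frac{864669654184}{72063290343} \approx 11.999$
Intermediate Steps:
$Y{\left(K \right)} = \frac{-6 + K}{-5 + K}$
$u{\left(H \right)} = 8 + 2 H \left(\frac{1}{-151 + H} + 2 H\right)$ ($u{\left(H \right)} = 8 + \left(H + H\right) \left(H + \left(H + \frac{1}{H - 151}\right)\right) = 8 + 2 H \left(H + \left(H + \frac{1}{-151 + H}\right)\right) = 8 + 2 H \left(\frac{1}{-151 + H} + 2 H\right)$)
$u{\left(Y{\left(-6 \right)} \right)} - \frac{269800}{361167} = \frac{2 \left(-604 - 302 \left(\frac{-6 - 6}{-5 - 6}\right)^{2} + 2 \left(\frac{-6 - 6}{-5 - 6}\right)^{3} + 5 \frac{-6 - 6}{-5 - 6}\right)}{-151 + \frac{-6 - 6}{-5 - 6}} - \frac{269800}{361167} = \frac{2 \left(-604 - 302 \left(\frac{1}{-11} \left(-12\right)\right)^{2} + 2 \left(\frac{1}{-11} \left(-12\right)\right)^{3} + 5 \frac{1}{-11} \left(-12\right)\right)}{-151 + \frac{1}{-11} \left(-12\right)} - 269800 \cdot \frac{1}{361167} = \frac{2 \left(-604 - 302 \left(\left(- \frac{1}{11}\right) \left(-12\right)\right)^{2} + 2 \left(\left(- \frac{1}{11}\right) \left(-12\right)\right)^{3} + 5 \left(\left(- \frac{1}{11}\right) \left(-12\right)\right)\right)}{-151 - - \frac{12}{11}} - \frac{269800}{361167} = \frac{2 \left(-604 - 302 \left(\frac{12}{11}\right)^{2} + 2 \left(\frac{12}{11}\right)^{3} + 5 \cdot \frac{12}{11}\right)}{-151 + \frac{12}{11}} - \frac{269800}{361167} = \frac{2 \left(-604 - \frac{43488}{121} + 2 \cdot \frac{1728}{1331} + \frac{60}{11}\right)}{- \frac{1649}{11}} - \frac{269800}{361167} = 2 \left(- \frac{11}{1649}\right) \left(-604 - \frac{43488}{121} + \frac{3456}{1331} + \frac{60}{11}\right) - \frac{269800}{361167} = 2 \left(- \frac{11}{1649}\right) \left(- \frac{1271576}{1331}\right) - \frac{269800}{361167} = \frac{2543152}{199529} - \frac{269800}{361167} = \frac{864669654184}{72063290343}$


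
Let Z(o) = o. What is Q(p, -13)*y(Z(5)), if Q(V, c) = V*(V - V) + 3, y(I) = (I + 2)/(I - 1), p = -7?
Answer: 21/4 ≈ 5.2500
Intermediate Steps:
y(I) = (2 + I)/(-1 + I)
Q(V, c) = 3 (Q(V, c) = V*0 + 3 = 0 + 3 = 3)
Q(p, -13)*y(Z(5)) = 3*((2 + 5)/(-1 + 5)) = 3*(7/4) = 21/4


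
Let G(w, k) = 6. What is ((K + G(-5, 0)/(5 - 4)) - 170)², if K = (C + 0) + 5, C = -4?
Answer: 26569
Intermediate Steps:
K = 1 (K = (-4 + 0) + 5 = -4 + 5 = 1)
((K + G(-5, 0)/(5 - 4)) - 170)² = ((1 + 6/(5 - 4)) - 170)² = ((1 + 6/1) - 170)² = ((1 + 1*6) - 170)² = ((1 + 6) - 170)² = (7 - 170)² = (-163)² = 26569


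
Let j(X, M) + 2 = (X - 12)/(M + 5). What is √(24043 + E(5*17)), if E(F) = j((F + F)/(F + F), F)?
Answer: √21636790/30 ≈ 155.05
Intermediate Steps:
j(X, M) = -2 + (-12 + X)/(5 + M) (j(X, M) = -2 + (X - 12)/(M + 5) = -2 + (-12 + X)/(5 + M))
E(F) = (-21 - 2*F)/(5 + F) (E(F) = (-22 + (F + F)/(F + F) - 2*F)/(5 + F) = (-22 + (2*F)/((2*F)) - 2*F)/(5 + F) = (-22 + (2*F)*(1/(2*F)) - 2*F)/(5 + F) = (-22 + 1 - 2*F)/(5 + F) = (-21 - 2*F)/(5 + F))
√(24043 + E(5*17)) = √(24043 + (-21 - 10*17)/(5 + 5*17)) = √(24043 + (-21 - 2*85)/(5 + 85)) = √(24043 + (-21 - 170)/90) = √(24043 + (1/90)*(-191)) = √(24043 - 191/90) = √(2163679/90) = √21636790/30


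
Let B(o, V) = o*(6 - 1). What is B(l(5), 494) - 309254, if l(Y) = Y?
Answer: -309229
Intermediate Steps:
B(o, V) = 5*o (B(o, V) = o*5 = 5*o)
B(l(5), 494) - 309254 = 5*5 - 309254 = 25 - 309254 = -309229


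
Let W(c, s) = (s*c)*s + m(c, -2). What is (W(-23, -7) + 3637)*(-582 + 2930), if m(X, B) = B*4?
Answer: 5874696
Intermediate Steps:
m(X, B) = 4*B
W(c, s) = -8 + c*s² (W(c, s) = (s*c)*s + 4*(-2) = (c*s)*s - 8 = c*s² - 8 = -8 + c*s²)
(W(-23, -7) + 3637)*(-582 + 2930) = ((-8 - 23*(-7)²) + 3637)*(-582 + 2930) = ((-8 - 23*49) + 3637)*2348 = ((-8 - 1127) + 3637)*2348 = (-1135 + 3637)*2348 = 2502*2348 = 5874696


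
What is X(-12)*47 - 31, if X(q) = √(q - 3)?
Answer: -31 + 47*I*√15 ≈ -31.0 + 182.03*I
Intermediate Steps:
X(q) = √(-3 + q)
X(-12)*47 - 31 = √(-3 - 12)*47 - 31 = √(-15)*47 - 31 = (I*√15)*47 - 31 = 47*I*√15 - 31 = -31 + 47*I*√15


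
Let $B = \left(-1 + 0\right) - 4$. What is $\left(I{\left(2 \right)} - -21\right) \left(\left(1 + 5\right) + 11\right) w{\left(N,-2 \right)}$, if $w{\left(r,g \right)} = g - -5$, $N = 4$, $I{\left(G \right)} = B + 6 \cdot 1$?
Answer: $1122$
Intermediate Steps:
$B = -5$ ($B = -1 - 4 = -5$)
$I{\left(G \right)} = 1$ ($I{\left(G \right)} = -5 + 6 \cdot 1 = -5 + 6 = 1$)
$w{\left(r,g \right)} = 5 + g$ ($w{\left(r,g \right)} = g + 5 = 5 + g$)
$\left(I{\left(2 \right)} - -21\right) \left(\left(1 + 5\right) + 11\right) w{\left(N,-2 \right)} = \left(1 - -21\right) \left(\left(1 + 5\right) + 11\right) \left(5 - 2\right) = \left(1 + 21\right) \left(6 + 11\right) 3 = 22 \cdot 17 \cdot 3 = 374 \cdot 3 = 1122$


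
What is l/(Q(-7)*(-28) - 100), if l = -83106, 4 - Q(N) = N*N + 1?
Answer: -1539/22 ≈ -69.955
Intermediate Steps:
Q(N) = 3 - N² (Q(N) = 4 - (N*N + 1) = 4 - (N² + 1) = 4 - (1 + N²) = 4 + (-1 - N²) = 3 - N²)
l/(Q(-7)*(-28) - 100) = -83106/((3 - 1*(-7)²)*(-28) - 100) = -83106/((3 - 1*49)*(-28) - 100) = -83106/((3 - 49)*(-28) - 100) = -83106/(-46*(-28) - 100) = -83106/(1288 - 100) = -83106/1188 = -83106*1/1188 = -1539/22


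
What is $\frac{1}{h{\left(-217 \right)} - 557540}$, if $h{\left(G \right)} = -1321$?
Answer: $- \frac{1}{558861} \approx -1.7894 \cdot 10^{-6}$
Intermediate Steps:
$\frac{1}{h{\left(-217 \right)} - 557540} = \frac{1}{-1321 - 557540} = \frac{1}{-558861} = - \frac{1}{558861}$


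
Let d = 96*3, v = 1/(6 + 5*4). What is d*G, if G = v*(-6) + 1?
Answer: 2880/13 ≈ 221.54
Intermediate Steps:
v = 1/26 (v = 1/(6 + 20) = 1/26 ≈ 0.038462)
d = 288
G = 10/13 (G = (1/26)*(-6) + 1 = -3/13 + 1 = 10/13 ≈ 0.76923)
d*G = 288*(10/13) = 2880/13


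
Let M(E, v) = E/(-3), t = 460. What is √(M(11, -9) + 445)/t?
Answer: √993/690 ≈ 0.045669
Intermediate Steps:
M(E, v) = -E/3 (M(E, v) = E*(-⅓) = -E/3)
√(M(11, -9) + 445)/t = √(-⅓*11 + 445)/460 = √(-11/3 + 445)*(1/460) = √(1324/3)*(1/460) = (2*√993/3)*(1/460) = √993/690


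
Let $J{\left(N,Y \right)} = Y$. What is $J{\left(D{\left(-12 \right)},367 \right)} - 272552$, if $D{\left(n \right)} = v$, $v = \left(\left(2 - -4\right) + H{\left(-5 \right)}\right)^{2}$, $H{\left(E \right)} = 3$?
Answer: $-272185$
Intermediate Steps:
$v = 81$ ($v = \left(\left(2 - -4\right) + 3\right)^{2} = \left(\left(2 + 4\right) + 3\right)^{2} = \left(6 + 3\right)^{2} = 9^{2} = 81$)
$D{\left(n \right)} = 81$
$J{\left(D{\left(-12 \right)},367 \right)} - 272552 = 367 - 272552 = -272185$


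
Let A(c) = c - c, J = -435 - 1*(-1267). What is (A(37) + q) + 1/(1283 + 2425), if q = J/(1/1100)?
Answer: 3393561601/3708 ≈ 9.1520e+5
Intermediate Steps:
J = 832 (J = -435 + 1267 = 832)
A(c) = 0
q = 915200 (q = 832/(1/1100) = 832*1100 = 915200)
(A(37) + q) + 1/(1283 + 2425) = (0 + 915200) + 1/(1283 + 2425) = 915200 + 1/3708 = 3393561601/3708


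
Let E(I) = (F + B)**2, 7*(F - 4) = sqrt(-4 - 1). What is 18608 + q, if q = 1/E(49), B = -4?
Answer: 92991/5 ≈ 18598.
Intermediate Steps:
F = 4 + I*sqrt(5)/7 (F = 4 + sqrt(-4 - 1)/7 = 4 + sqrt(-5)/7 = 4 + (I*sqrt(5))/7 = 4 + I*sqrt(5)/7 ≈ 4.0 + 0.31944*I)
E(I) = -5/49 (E(I) = ((4 + I*sqrt(5)/7) - 4)**2 = (I*sqrt(5)/7)**2 = -5/49)
q = -49/5 (q = 1/(-5/49) = -49/5 ≈ -9.8000)
18608 + q = 18608 - 49/5 = 92991/5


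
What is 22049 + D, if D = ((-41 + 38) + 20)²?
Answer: 22338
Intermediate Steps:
D = 289 (D = (-3 + 20)² = 17² = 289)
22049 + D = 22049 + 289 = 22338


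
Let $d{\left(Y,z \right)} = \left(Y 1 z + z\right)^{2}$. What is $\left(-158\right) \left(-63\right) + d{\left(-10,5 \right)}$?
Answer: $11979$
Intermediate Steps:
$d{\left(Y,z \right)} = \left(z + Y z\right)^{2}$ ($d{\left(Y,z \right)} = \left(Y z + z\right)^{2} = \left(z + Y z\right)^{2}$)
$\left(-158\right) \left(-63\right) + d{\left(-10,5 \right)} = \left(-158\right) \left(-63\right) + 5^{2} \left(1 - 10\right)^{2} = 9954 + 25 \left(-9\right)^{2} = 9954 + 25 \cdot 81 = 9954 + 2025 = 11979$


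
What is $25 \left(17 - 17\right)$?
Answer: $0$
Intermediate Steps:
$25 \left(17 - 17\right) = 25 \cdot 0 = 0$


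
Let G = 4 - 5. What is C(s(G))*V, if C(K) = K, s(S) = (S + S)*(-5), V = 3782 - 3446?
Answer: 3360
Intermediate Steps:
V = 336
G = -1
s(S) = -10*S (s(S) = (2*S)*(-5) = -10*S)
C(s(G))*V = -10*(-1)*336 = 10*336 = 3360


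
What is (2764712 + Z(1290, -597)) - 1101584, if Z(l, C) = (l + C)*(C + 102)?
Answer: 1320093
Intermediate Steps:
Z(l, C) = (102 + C)*(C + l) (Z(l, C) = (C + l)*(102 + C) = (102 + C)*(C + l))
(2764712 + Z(1290, -597)) - 1101584 = (2764712 + ((-597)**2 + 102*(-597) + 102*1290 - 597*1290)) - 1101584 = (2764712 + (356409 - 60894 + 131580 - 770130)) - 1101584 = (2764712 - 343035) - 1101584 = 2421677 - 1101584 = 1320093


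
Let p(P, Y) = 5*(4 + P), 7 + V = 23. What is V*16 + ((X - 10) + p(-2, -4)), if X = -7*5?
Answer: 221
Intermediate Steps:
V = 16 (V = -7 + 23 = 16)
p(P, Y) = 20 + 5*P
X = -35
V*16 + ((X - 10) + p(-2, -4)) = 16*16 + ((-35 - 10) + (20 + 5*(-2))) = 256 + (-45 + (20 - 10)) = 256 + (-45 + 10) = 256 - 35 = 221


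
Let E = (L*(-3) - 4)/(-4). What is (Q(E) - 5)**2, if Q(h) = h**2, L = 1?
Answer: 961/256 ≈ 3.7539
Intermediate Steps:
E = 7/4 (E = (1*(-3) - 4)/(-4) = (-3 - 4)*(-1/4) = -7*(-1/4) = 7/4 ≈ 1.7500)
(Q(E) - 5)**2 = ((7/4)**2 - 5)**2 = (49/16 - 5)**2 = (-31/16)**2 = 961/256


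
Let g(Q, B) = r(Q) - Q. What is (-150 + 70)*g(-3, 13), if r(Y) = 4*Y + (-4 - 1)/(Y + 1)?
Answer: 520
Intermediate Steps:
r(Y) = -5/(1 + Y) + 4*Y (r(Y) = 4*Y - 5/(1 + Y) = -5/(1 + Y) + 4*Y)
g(Q, B) = -Q + (-5 + 4*Q + 4*Q²)/(1 + Q) (g(Q, B) = (-5 + 4*Q + 4*Q²)/(1 + Q) - Q = -Q + (-5 + 4*Q + 4*Q²)/(1 + Q))
(-150 + 70)*g(-3, 13) = (-150 + 70)*((-5 + 3*(-3) + 3*(-3)²)/(1 - 3)) = -80*(-5 - 9 + 3*9)/(-2) = -(-40)*(-5 - 9 + 27) = -(-40)*13 = -80*(-13/2) = 520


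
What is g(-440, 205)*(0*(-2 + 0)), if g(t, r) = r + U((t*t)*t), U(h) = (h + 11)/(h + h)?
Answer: 0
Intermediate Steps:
U(h) = (11 + h)/(2*h) (U(h) = (11 + h)/((2*h)) = (11 + h)*(1/(2*h)) = (11 + h)/(2*h))
g(t, r) = r + (11 + t³)/(2*t³) (g(t, r) = r + (11 + (t*t)*t)/(2*(((t*t)*t))) = r + (11 + t²*t)/(2*((t²*t))) = r + (11 + t³)/(2*(t³)) = r + (11 + t³)/(2*t³))
g(-440, 205)*(0*(-2 + 0)) = (½ + 205 + (11/2)/(-440)³)*(0*(-2 + 0)) = (½ + 205 + (11/2)*(-1/85184000))*(0*(-2)) = (½ + 205 - 1/15488000)*0 = (3182783999/15488000)*0 = 0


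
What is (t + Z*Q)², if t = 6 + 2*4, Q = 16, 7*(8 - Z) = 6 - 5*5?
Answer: 1684804/49 ≈ 34384.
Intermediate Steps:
Z = 75/7 (Z = 8 - (6 - 5*5)/7 = 8 - (6 - 25)/7 = 8 - ⅐*(-19) = 8 + 19/7 = 75/7 ≈ 10.714)
t = 14 (t = 6 + 8 = 14)
(t + Z*Q)² = (14 + (75/7)*16)² = (14 + 1200/7)² = (1298/7)² = 1684804/49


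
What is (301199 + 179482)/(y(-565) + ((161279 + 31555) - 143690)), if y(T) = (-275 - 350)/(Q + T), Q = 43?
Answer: 250915482/25653793 ≈ 9.7808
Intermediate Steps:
y(T) = -625/(43 + T) (y(T) = (-275 - 350)/(43 + T) = -625/(43 + T))
(301199 + 179482)/(y(-565) + ((161279 + 31555) - 143690)) = (301199 + 179482)/(-625/(43 - 565) + ((161279 + 31555) - 143690)) = 480681/(-625/(-522) + (192834 - 143690)) = 480681/(-625*(-1/522) + 49144) = 480681/(625/522 + 49144) = 480681/(25653793/522) = 480681*(522/25653793) = 250915482/25653793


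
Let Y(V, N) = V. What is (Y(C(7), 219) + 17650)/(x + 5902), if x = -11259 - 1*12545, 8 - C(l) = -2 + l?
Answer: -17653/17902 ≈ -0.98609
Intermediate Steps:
C(l) = 10 - l (C(l) = 8 - (-2 + l) = 8 + (2 - l) = 10 - l)
x = -23804 (x = -11259 - 12545 = -23804)
(Y(C(7), 219) + 17650)/(x + 5902) = ((10 - 1*7) + 17650)/(-23804 + 5902) = ((10 - 7) + 17650)/(-17902) = (3 + 17650)*(-1/17902) = 17653*(-1/17902) = -17653/17902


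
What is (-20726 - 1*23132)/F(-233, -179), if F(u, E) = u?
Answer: 43858/233 ≈ 188.23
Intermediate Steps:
(-20726 - 1*23132)/F(-233, -179) = (-20726 - 1*23132)/(-233) = (-20726 - 23132)*(-1/233) = -43858*(-1/233) = 43858/233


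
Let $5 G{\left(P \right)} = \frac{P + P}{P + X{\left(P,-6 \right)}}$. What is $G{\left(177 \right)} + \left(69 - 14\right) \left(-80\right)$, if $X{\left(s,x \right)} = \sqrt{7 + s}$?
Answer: $- \frac{685127342}{155725} - \frac{708 \sqrt{46}}{155725} \approx -4399.6$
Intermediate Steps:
$G{\left(P \right)} = \frac{2 P}{5 \left(P + \sqrt{7 + P}\right)}$ ($G{\left(P \right)} = \frac{\left(P + P\right) \frac{1}{P + \sqrt{7 + P}}}{5} = \frac{2 P \frac{1}{P + \sqrt{7 + P}}}{5} = \frac{2 P}{5 \left(P + \sqrt{7 + P}\right)}$)
$G{\left(177 \right)} + \left(69 - 14\right) \left(-80\right) = \frac{2}{5} \cdot 177 \frac{1}{177 + \sqrt{7 + 177}} + \left(69 - 14\right) \left(-80\right) = \frac{2}{5} \cdot 177 \frac{1}{177 + \sqrt{184}} + 55 \left(-80\right) = \frac{2}{5} \cdot 177 \frac{1}{177 + 2 \sqrt{46}} - 4400 = \frac{354}{5 \left(177 + 2 \sqrt{46}\right)} - 4400 = -4400 + \frac{354}{5 \left(177 + 2 \sqrt{46}\right)}$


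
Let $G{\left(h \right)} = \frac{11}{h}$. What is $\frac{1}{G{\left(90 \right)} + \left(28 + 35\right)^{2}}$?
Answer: $\frac{90}{357221} \approx 0.00025194$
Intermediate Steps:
$\frac{1}{G{\left(90 \right)} + \left(28 + 35\right)^{2}} = \frac{1}{\frac{11}{90} + \left(28 + 35\right)^{2}} = \frac{1}{11 \cdot \frac{1}{90} + 63^{2}} = \frac{1}{\frac{11}{90} + 3969} = \frac{1}{\frac{357221}{90}} = \frac{90}{357221}$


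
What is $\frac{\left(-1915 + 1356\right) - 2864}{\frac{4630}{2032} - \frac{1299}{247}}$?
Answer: $\frac{859008696}{747979} \approx 1148.4$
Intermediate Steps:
$\frac{\left(-1915 + 1356\right) - 2864}{\frac{4630}{2032} - \frac{1299}{247}} = \frac{-559 - 2864}{4630 \cdot \frac{1}{2032} - \frac{1299}{247}} = - \frac{3423}{\frac{2315}{1016} - \frac{1299}{247}} = - \frac{3423}{- \frac{747979}{250952}} = \left(-3423\right) \left(- \frac{250952}{747979}\right) = \frac{859008696}{747979}$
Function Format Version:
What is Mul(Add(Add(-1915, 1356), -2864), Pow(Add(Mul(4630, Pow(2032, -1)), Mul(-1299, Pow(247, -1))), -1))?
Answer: Rational(859008696, 747979) ≈ 1148.4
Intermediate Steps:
Mul(Add(Add(-1915, 1356), -2864), Pow(Add(Mul(4630, Pow(2032, -1)), Mul(-1299, Pow(247, -1))), -1)) = Mul(Add(-559, -2864), Pow(Add(Mul(4630, Rational(1, 2032)), Mul(-1299, Rational(1, 247))), -1)) = Mul(-3423, Pow(Add(Rational(2315, 1016), Rational(-1299, 247)), -1)) = Mul(-3423, Pow(Rational(-747979, 250952), -1)) = Mul(-3423, Rational(-250952, 747979)) = Rational(859008696, 747979)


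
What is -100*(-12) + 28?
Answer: 1228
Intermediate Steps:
-100*(-12) + 28 = 1200 + 28 = 1228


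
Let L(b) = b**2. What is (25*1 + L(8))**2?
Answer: 7921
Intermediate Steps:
(25*1 + L(8))**2 = (25*1 + 8**2)**2 = (25 + 64)**2 = 89**2 = 7921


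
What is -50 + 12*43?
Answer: 466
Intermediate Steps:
-50 + 12*43 = -50 + 516 = 466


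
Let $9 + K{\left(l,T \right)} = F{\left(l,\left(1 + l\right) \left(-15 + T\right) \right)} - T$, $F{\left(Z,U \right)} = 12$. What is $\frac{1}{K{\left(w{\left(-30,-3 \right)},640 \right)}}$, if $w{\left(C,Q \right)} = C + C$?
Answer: $- \frac{1}{637} \approx -0.0015699$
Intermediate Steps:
$w{\left(C,Q \right)} = 2 C$
$K{\left(l,T \right)} = 3 - T$ ($K{\left(l,T \right)} = -9 - \left(-12 + T\right) = 3 - T$)
$\frac{1}{K{\left(w{\left(-30,-3 \right)},640 \right)}} = \frac{1}{3 - 640} = \frac{1}{-637} = - \frac{1}{637}$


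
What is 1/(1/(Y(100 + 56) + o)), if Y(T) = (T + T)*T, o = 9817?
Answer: 58489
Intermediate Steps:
Y(T) = 2*T² (Y(T) = (2*T)*T = 2*T²)
1/(1/(Y(100 + 56) + o)) = 1/(1/(2*(100 + 56)² + 9817)) = 1/(1/(2*156² + 9817)) = 1/(1/(2*24336 + 9817)) = 1/(1/(48672 + 9817)) = 1/(1/58489) = 58489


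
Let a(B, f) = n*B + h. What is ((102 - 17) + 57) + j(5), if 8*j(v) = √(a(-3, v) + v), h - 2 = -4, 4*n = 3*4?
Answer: 142 + I*√6/8 ≈ 142.0 + 0.30619*I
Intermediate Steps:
n = 3 (n = (3*4)/4 = (¼)*12 = 3)
h = -2 (h = 2 - 4 = -2)
a(B, f) = -2 + 3*B (a(B, f) = 3*B - 2 = -2 + 3*B)
j(v) = √(-11 + v)/8 (j(v) = √((-2 + 3*(-3)) + v)/8 = √((-2 - 9) + v)/8 = √(-11 + v)/8)
((102 - 17) + 57) + j(5) = ((102 - 17) + 57) + √(-11 + 5)/8 = (85 + 57) + √(-6)/8 = 142 + (I*√6)/8 = 142 + I*√6/8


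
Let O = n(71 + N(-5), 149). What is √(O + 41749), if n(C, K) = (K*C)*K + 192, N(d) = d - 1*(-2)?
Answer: 3*√172401 ≈ 1245.6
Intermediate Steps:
N(d) = 2 + d (N(d) = d + 2 = 2 + d)
n(C, K) = 192 + C*K² (n(C, K) = (C*K)*K + 192 = C*K² + 192 = 192 + C*K²)
O = 1509860 (O = 192 + (71 + (2 - 5))*149² = 192 + (71 - 3)*22201 = 192 + 68*22201 = 192 + 1509668 = 1509860)
√(O + 41749) = √(1509860 + 41749) = √1551609 = 3*√172401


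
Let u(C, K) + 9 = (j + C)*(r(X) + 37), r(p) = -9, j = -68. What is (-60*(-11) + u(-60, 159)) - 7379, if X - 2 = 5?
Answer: -10312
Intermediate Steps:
X = 7 (X = 2 + 5 = 7)
u(C, K) = -1913 + 28*C (u(C, K) = -9 + (-68 + C)*(-9 + 37) = -9 + (-68 + C)*28 = -9 + (-1904 + 28*C) = -1913 + 28*C)
(-60*(-11) + u(-60, 159)) - 7379 = (-60*(-11) + (-1913 + 28*(-60))) - 7379 = (660 + (-1913 - 1680)) - 7379 = (660 - 3593) - 7379 = -2933 - 7379 = -10312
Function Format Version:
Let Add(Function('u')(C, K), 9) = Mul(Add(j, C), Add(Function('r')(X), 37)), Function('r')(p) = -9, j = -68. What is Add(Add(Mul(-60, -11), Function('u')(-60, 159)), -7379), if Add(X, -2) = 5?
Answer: -10312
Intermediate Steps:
X = 7 (X = Add(2, 5) = 7)
Function('u')(C, K) = Add(-1913, Mul(28, C)) (Function('u')(C, K) = Add(-9, Mul(Add(-68, C), Add(-9, 37))) = Add(-9, Mul(Add(-68, C), 28)) = Add(-9, Add(-1904, Mul(28, C))) = Add(-1913, Mul(28, C)))
Add(Add(Mul(-60, -11), Function('u')(-60, 159)), -7379) = Add(Add(Mul(-60, -11), Add(-1913, Mul(28, -60))), -7379) = Add(Add(660, Add(-1913, -1680)), -7379) = Add(Add(660, -3593), -7379) = Add(-2933, -7379) = -10312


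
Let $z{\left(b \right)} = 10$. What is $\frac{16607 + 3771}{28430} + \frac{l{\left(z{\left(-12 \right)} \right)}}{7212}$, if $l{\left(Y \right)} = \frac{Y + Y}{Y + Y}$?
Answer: $\frac{73497283}{102518580} \approx 0.71692$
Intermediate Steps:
$l{\left(Y \right)} = 1$ ($l{\left(Y \right)} = \frac{2 Y}{2 Y} = 2 Y \frac{1}{2 Y} = 1$)
$\frac{16607 + 3771}{28430} + \frac{l{\left(z{\left(-12 \right)} \right)}}{7212} = \frac{16607 + 3771}{28430} + 1 \cdot \frac{1}{7212} = 20378 \cdot \frac{1}{28430} + 1 \cdot \frac{1}{7212} = \frac{10189}{14215} + \frac{1}{7212} = \frac{73497283}{102518580}$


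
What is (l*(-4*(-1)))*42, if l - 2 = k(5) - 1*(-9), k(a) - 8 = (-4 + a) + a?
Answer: 4200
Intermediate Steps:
k(a) = 4 + 2*a (k(a) = 8 + ((-4 + a) + a) = 8 + (-4 + 2*a) = 4 + 2*a)
l = 25 (l = 2 + ((4 + 2*5) - 1*(-9)) = 2 + ((4 + 10) + 9) = 2 + (14 + 9) = 2 + 23 = 25)
(l*(-4*(-1)))*42 = (25*(-4*(-1)))*42 = (25*4)*42 = 100*42 = 4200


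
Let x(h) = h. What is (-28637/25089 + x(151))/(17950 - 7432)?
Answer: 1879901/131943051 ≈ 0.014248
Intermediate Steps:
(-28637/25089 + x(151))/(17950 - 7432) = (-28637/25089 + 151)/(17950 - 7432) = (-28637*1/25089 + 151)/10518 = (-28637/25089 + 151)*(1/10518) = (3759802/25089)*(1/10518) = 1879901/131943051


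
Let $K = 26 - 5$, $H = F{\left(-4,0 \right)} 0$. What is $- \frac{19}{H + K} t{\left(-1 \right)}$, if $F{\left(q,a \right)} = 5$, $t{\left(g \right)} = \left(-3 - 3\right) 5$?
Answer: $\frac{190}{7} \approx 27.143$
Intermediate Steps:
$t{\left(g \right)} = -30$ ($t{\left(g \right)} = \left(-6\right) 5 = -30$)
$H = 0$ ($H = 5 \cdot 0 = 0$)
$K = 21$ ($K = 26 - 5 = 21$)
$- \frac{19}{H + K} t{\left(-1 \right)} = - \frac{19}{0 + 21} \left(-30\right) = - \frac{19}{21} \left(-30\right) = \left(-19\right) \frac{1}{21} \left(-30\right) = \left(- \frac{19}{21}\right) \left(-30\right) = \frac{190}{7}$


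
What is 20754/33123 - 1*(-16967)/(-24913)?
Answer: -14984513/275064433 ≈ -0.054476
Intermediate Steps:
20754/33123 - 1*(-16967)/(-24913) = 20754*(1/33123) + 16967*(-1/24913) = 6918/11041 - 16967/24913 = -14984513/275064433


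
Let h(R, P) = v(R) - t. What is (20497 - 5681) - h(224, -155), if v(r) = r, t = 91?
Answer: 14683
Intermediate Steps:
h(R, P) = -91 + R (h(R, P) = R - 1*91 = R - 91 = -91 + R)
(20497 - 5681) - h(224, -155) = (20497 - 5681) - (-91 + 224) = 14816 - 1*133 = 14816 - 133 = 14683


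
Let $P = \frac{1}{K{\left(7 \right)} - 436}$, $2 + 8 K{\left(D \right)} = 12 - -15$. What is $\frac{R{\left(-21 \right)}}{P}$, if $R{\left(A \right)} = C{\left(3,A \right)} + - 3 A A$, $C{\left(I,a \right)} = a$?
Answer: $581784$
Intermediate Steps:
$K{\left(D \right)} = \frac{25}{8}$ ($K{\left(D \right)} = - \frac{1}{4} + \frac{12 - -15}{8} = - \frac{1}{4} + \frac{12 + 15}{8} = - \frac{1}{4} + \frac{1}{8} \cdot 27 = - \frac{1}{4} + \frac{27}{8} = \frac{25}{8}$)
$P = - \frac{8}{3463}$ ($P = \frac{1}{\frac{25}{8} - 436} = \frac{1}{- \frac{3463}{8}} = - \frac{8}{3463} \approx -0.0023101$)
$R{\left(A \right)} = A - 3 A^{2}$ ($R{\left(A \right)} = A + - 3 A A = A - 3 A^{2}$)
$\frac{R{\left(-21 \right)}}{P} = \frac{\left(-21\right) \left(1 - -63\right)}{- \frac{8}{3463}} = - 21 \left(1 + 63\right) \left(- \frac{3463}{8}\right) = \left(-21\right) 64 \left(- \frac{3463}{8}\right) = \left(-1344\right) \left(- \frac{3463}{8}\right) = 581784$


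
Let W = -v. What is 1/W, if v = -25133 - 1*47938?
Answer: 1/73071 ≈ 1.3685e-5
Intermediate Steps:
v = -73071 (v = -25133 - 47938 = -73071)
W = 73071 (W = -1*(-73071) = 73071)
1/W = 1/73071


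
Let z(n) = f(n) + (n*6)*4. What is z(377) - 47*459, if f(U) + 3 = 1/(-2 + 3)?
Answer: -12527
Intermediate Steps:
f(U) = -2 (f(U) = -3 + 1/(-2 + 3) = -3 + 1/1 = -3 + 1 = -2)
z(n) = -2 + 24*n (z(n) = -2 + (n*6)*4 = -2 + (6*n)*4 = -2 + 24*n)
z(377) - 47*459 = (-2 + 24*377) - 47*459 = (-2 + 9048) - 21573 = 9046 - 21573 = -12527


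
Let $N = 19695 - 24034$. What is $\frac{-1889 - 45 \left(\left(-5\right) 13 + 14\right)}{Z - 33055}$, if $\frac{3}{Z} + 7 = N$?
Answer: $- \frac{1764476}{143657033} \approx -0.012283$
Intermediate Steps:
$N = -4339$
$Z = - \frac{3}{4346}$ ($Z = \frac{3}{-7 - 4339} = \frac{3}{-4346} = 3 \left(- \frac{1}{4346}\right) = - \frac{3}{4346} \approx -0.00069029$)
$\frac{-1889 - 45 \left(\left(-5\right) 13 + 14\right)}{Z - 33055} = \frac{-1889 - 45 \left(\left(-5\right) 13 + 14\right)}{- \frac{3}{4346} - 33055} = \frac{-1889 - 45 \left(-65 + 14\right)}{- \frac{143657033}{4346}} = \left(-1889 - -2295\right) \left(- \frac{4346}{143657033}\right) = \left(-1889 + 2295\right) \left(- \frac{4346}{143657033}\right) = 406 \left(- \frac{4346}{143657033}\right) = - \frac{1764476}{143657033}$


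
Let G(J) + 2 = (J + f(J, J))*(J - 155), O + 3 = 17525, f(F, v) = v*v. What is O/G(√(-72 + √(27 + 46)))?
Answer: 17522/(11086 + (-72 + √73)^(3/2) - 155*√(-72 + √73) - 154*√73) ≈ 1.7383 + 0.30961*I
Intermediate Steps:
f(F, v) = v²
O = 17522 (O = -3 + 17525 = 17522)
G(J) = -2 + (-155 + J)*(J + J²) (G(J) = -2 + (J + J²)*(J - 155) = -2 + (J + J²)*(-155 + J) = -2 + (-155 + J)*(J + J²))
O/G(√(-72 + √(27 + 46))) = 17522/(-2 + (√(-72 + √(27 + 46)))³ - 155*√(-72 + √(27 + 46)) - (-11088 + 154*√(27 + 46))) = 17522/(-2 + (√(-72 + √73))³ - 155*√(-72 + √73) - (-11088 + 154*√73)) = 17522/(-2 + (-72 + √73)^(3/2) - 155*√(-72 + √73) - 154*(-72 + √73)) = 17522/(-2 + (-72 + √73)^(3/2) - 155*√(-72 + √73) + (11088 - 154*√73)) = 17522/(11086 + (-72 + √73)^(3/2) - 155*√(-72 + √73) - 154*√73)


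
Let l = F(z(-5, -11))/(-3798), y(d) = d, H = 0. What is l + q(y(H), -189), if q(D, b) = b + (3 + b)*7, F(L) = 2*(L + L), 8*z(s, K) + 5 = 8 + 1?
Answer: -2831410/1899 ≈ -1491.0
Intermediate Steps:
z(s, K) = ½ (z(s, K) = -5/8 + (8 + 1)/8 = -5/8 + (⅛)*9 = -5/8 + 9/8 = ½)
F(L) = 4*L (F(L) = 2*(2*L) = 4*L)
q(D, b) = 21 + 8*b (q(D, b) = b + (21 + 7*b) = 21 + 8*b)
l = -1/1899 (l = (4*(½))/(-3798) = 2*(-1/3798) = -1/1899 ≈ -0.00052659)
l + q(y(H), -189) = -1/1899 + (21 + 8*(-189)) = -1/1899 + (21 - 1512) = -1/1899 - 1491 = -2831410/1899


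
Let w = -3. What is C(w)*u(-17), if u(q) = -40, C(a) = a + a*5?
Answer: 720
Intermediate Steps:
C(a) = 6*a (C(a) = a + 5*a = 6*a)
C(w)*u(-17) = (6*(-3))*(-40) = -18*(-40) = 720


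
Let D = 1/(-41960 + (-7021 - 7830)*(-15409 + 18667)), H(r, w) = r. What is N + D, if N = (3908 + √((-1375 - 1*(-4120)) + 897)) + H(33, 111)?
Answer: 190848907437/48426518 + √3642 ≈ 4001.3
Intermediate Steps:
D = -1/48426518 (D = 1/(-41960 - 14851*3258) = 1/(-41960 - 48384558) = 1/(-48426518) = -1/48426518 ≈ -2.0650e-8)
N = 3941 + √3642 (N = (3908 + √((-1375 - 1*(-4120)) + 897)) + 33 = (3908 + √((-1375 + 4120) + 897)) + 33 = (3908 + √(2745 + 897)) + 33 = (3908 + √3642) + 33 = 3941 + √3642 ≈ 4001.3)
N + D = (3941 + √3642) - 1/48426518 = 190848907437/48426518 + √3642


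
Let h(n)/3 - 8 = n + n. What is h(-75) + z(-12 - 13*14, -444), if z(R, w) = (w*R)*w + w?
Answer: -38245254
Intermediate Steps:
z(R, w) = w + R*w² (z(R, w) = (R*w)*w + w = R*w² + w = w + R*w²)
h(n) = 24 + 6*n (h(n) = 24 + 3*(n + n) = 24 + 3*(2*n) = 24 + 6*n)
h(-75) + z(-12 - 13*14, -444) = (24 + 6*(-75)) - 444*(1 + (-12 - 13*14)*(-444)) = (24 - 450) - 444*(1 + (-12 - 182)*(-444)) = -426 - 444*(1 - 194*(-444)) = -426 - 444*(1 + 86136) = -426 - 444*86137 = -426 - 38244828 = -38245254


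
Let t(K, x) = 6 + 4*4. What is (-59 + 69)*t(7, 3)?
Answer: 220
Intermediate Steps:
t(K, x) = 22 (t(K, x) = 6 + 16 = 22)
(-59 + 69)*t(7, 3) = (-59 + 69)*22 = 10*22 = 220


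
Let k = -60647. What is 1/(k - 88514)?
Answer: -1/149161 ≈ -6.7042e-6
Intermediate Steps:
1/(k - 88514) = 1/(-60647 - 88514) = 1/(-149161) = -1/149161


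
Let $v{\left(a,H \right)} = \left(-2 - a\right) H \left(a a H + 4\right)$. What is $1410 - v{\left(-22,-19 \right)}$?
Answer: $-3491550$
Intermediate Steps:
$v{\left(a,H \right)} = H \left(-2 - a\right) \left(4 + H a^{2}\right)$ ($v{\left(a,H \right)} = H \left(-2 - a\right) \left(a^{2} H + 4\right) = H \left(-2 - a\right) \left(H a^{2} + 4\right) = H \left(-2 - a\right) \left(4 + H a^{2}\right)$)
$1410 - v{\left(-22,-19 \right)} = 1410 - \left(-1\right) \left(-19\right) \left(8 + 4 \left(-22\right) - 19 \left(-22\right)^{3} + 2 \left(-19\right) \left(-22\right)^{2}\right) = 1410 - \left(-1\right) \left(-19\right) \left(8 - 88 - -202312 + 2 \left(-19\right) 484\right) = 1410 - \left(-1\right) \left(-19\right) \left(8 - 88 + 202312 - 18392\right) = 1410 - \left(-1\right) \left(-19\right) 183840 = 1410 - 3492960 = -3491550$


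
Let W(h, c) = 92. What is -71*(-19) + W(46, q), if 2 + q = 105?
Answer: 1441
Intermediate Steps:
q = 103 (q = -2 + 105 = 103)
-71*(-19) + W(46, q) = -71*(-19) + 92 = 1349 + 92 = 1441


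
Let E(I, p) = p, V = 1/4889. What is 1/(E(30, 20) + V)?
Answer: 4889/97781 ≈ 0.049999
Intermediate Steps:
V = 1/4889 ≈ 0.00020454
1/(E(30, 20) + V) = 1/(20 + 1/4889) = 1/(97781/4889) = 4889/97781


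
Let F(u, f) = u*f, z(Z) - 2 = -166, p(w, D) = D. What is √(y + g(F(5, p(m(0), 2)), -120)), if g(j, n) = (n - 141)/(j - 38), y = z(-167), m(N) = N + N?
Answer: I*√30317/14 ≈ 12.437*I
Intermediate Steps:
m(N) = 2*N
z(Z) = -164 (z(Z) = 2 - 166 = -164)
F(u, f) = f*u
y = -164
g(j, n) = (-141 + n)/(-38 + j)
√(y + g(F(5, p(m(0), 2)), -120)) = √(-164 + (-141 - 120)/(-38 + 2*5)) = √(-164 - 261/(-38 + 10)) = √(-164 - 261/(-28)) = √(-164 - 1/28*(-261)) = √(-164 + 261/28) = √(-4331/28) = I*√30317/14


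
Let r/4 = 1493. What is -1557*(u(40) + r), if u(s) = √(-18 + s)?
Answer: -9298404 - 1557*√22 ≈ -9.3057e+6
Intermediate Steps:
r = 5972 (r = 4*1493 = 5972)
-1557*(u(40) + r) = -1557*(√(-18 + 40) + 5972) = -1557*(√22 + 5972) = -1557*(5972 + √22) = -9298404 - 1557*√22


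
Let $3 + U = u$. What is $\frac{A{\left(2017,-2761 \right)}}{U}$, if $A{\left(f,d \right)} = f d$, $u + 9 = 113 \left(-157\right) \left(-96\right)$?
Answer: $- \frac{5568937}{1703124} \approx -3.2698$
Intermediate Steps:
$u = 1703127$ ($u = -9 + 113 \left(-157\right) \left(-96\right) = -9 - -1703136 = -9 + 1703136 = 1703127$)
$A{\left(f,d \right)} = d f$
$U = 1703124$ ($U = -3 + 1703127 = 1703124$)
$\frac{A{\left(2017,-2761 \right)}}{U} = \frac{\left(-2761\right) 2017}{1703124} = \left(-5568937\right) \frac{1}{1703124} = - \frac{5568937}{1703124}$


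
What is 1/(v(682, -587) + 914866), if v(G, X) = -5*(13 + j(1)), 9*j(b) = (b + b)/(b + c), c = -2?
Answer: 9/8233219 ≈ 1.0931e-6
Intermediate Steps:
j(b) = 2*b/(9*(-2 + b)) (j(b) = ((b + b)/(b - 2))/9 = ((2*b)/(-2 + b))/9 = (2*b/(-2 + b))/9 = 2*b/(9*(-2 + b)))
v(G, X) = -575/9 (v(G, X) = -5*(13 + (2/9)*1/(-2 + 1)) = -5*(13 + (2/9)*1/(-1)) = -5*(13 + (2/9)*1*(-1)) = -5*(13 - 2/9) = -5*115/9 = -575/9)
1/(v(682, -587) + 914866) = 1/(-575/9 + 914866) = 1/(8233219/9) = 9/8233219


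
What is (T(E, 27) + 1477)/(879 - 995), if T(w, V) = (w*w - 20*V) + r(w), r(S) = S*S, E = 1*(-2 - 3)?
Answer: -987/116 ≈ -8.5086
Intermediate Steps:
E = -5 (E = 1*(-5) = -5)
r(S) = S**2
T(w, V) = -20*V + 2*w**2 (T(w, V) = (w*w - 20*V) + w**2 = (w**2 - 20*V) + w**2 = -20*V + 2*w**2)
(T(E, 27) + 1477)/(879 - 995) = ((-20*27 + 2*(-5)**2) + 1477)/(879 - 995) = ((-540 + 2*25) + 1477)/(-116) = ((-540 + 50) + 1477)*(-1/116) = (-490 + 1477)*(-1/116) = 987*(-1/116) = -987/116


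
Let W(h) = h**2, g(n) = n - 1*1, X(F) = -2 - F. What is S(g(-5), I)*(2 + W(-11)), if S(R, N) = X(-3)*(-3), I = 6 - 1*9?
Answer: -369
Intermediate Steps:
I = -3 (I = 6 - 9 = -3)
g(n) = -1 + n (g(n) = n - 1 = -1 + n)
S(R, N) = -3 (S(R, N) = (-2 - 1*(-3))*(-3) = (-2 + 3)*(-3) = 1*(-3) = -3)
S(g(-5), I)*(2 + W(-11)) = -3*(2 + (-11)**2) = -3*(2 + 121) = -3*123 = -369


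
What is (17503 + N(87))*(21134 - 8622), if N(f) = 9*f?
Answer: 228794432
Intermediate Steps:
(17503 + N(87))*(21134 - 8622) = (17503 + 9*87)*(21134 - 8622) = (17503 + 783)*12512 = 18286*12512 = 228794432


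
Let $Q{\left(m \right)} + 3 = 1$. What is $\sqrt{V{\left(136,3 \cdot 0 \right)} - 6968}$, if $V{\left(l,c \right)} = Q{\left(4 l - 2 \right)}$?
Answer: $i \sqrt{6970} \approx 83.487 i$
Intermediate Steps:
$Q{\left(m \right)} = -2$ ($Q{\left(m \right)} = -3 + 1 = -2$)
$V{\left(l,c \right)} = -2$
$\sqrt{V{\left(136,3 \cdot 0 \right)} - 6968} = \sqrt{-2 - 6968} = \sqrt{-6970} = i \sqrt{6970}$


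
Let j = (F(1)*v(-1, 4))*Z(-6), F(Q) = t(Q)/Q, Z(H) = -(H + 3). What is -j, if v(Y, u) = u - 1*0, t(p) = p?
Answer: -12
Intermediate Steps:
v(Y, u) = u (v(Y, u) = u + 0 = u)
Z(H) = -3 - H (Z(H) = -(3 + H) = -3 - H)
F(Q) = 1 (F(Q) = Q/Q = 1)
j = 12 (j = (1*4)*(-3 - 1*(-6)) = 4*(-3 + 6) = 4*3 = 12)
-j = -1*12 = -12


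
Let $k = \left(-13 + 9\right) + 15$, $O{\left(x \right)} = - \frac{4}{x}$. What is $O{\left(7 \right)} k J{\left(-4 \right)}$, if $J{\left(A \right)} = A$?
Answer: $\frac{176}{7} \approx 25.143$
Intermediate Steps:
$k = 11$ ($k = -4 + 15 = 11$)
$O{\left(7 \right)} k J{\left(-4 \right)} = - \frac{4}{7} \cdot 11 \left(-4\right) = \left(-4\right) \frac{1}{7} \cdot 11 \left(-4\right) = \left(- \frac{4}{7}\right) 11 \left(-4\right) = \left(- \frac{44}{7}\right) \left(-4\right) = \frac{176}{7}$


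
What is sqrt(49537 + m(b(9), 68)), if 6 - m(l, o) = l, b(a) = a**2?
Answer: sqrt(49462) ≈ 222.40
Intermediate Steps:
m(l, o) = 6 - l
sqrt(49537 + m(b(9), 68)) = sqrt(49537 + (6 - 1*9**2)) = sqrt(49537 + (6 - 1*81)) = sqrt(49537 + (6 - 81)) = sqrt(49537 - 75) = sqrt(49462)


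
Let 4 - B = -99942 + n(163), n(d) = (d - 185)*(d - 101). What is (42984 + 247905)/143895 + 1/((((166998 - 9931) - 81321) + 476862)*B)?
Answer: 1085689212819641/537061385192640 ≈ 2.0215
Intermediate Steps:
n(d) = (-185 + d)*(-101 + d)
B = 101310 (B = 4 - (-99942 + (18685 + 163**2 - 286*163)) = 4 - (-99942 + (18685 + 26569 - 46618)) = 4 - (-99942 - 1364) = 4 - 1*(-101306) = 4 + 101306 = 101310)
(42984 + 247905)/143895 + 1/((((166998 - 9931) - 81321) + 476862)*B) = (42984 + 247905)/143895 + 1/((((166998 - 9931) - 81321) + 476862)*101310) = 290889*(1/143895) + (1/101310)/((157067 - 81321) + 476862) = 96963/47965 + (1/101310)/(75746 + 476862) = 96963/47965 + (1/101310)/552608 = 96963/47965 + (1/552608)*(1/101310) = 96963/47965 + 1/55984716480 = 1085689212819641/537061385192640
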